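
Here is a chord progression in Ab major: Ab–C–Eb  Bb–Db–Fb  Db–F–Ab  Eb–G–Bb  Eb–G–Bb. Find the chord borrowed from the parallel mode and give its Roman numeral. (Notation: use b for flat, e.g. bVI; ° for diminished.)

The diatonic triads in Ab major are Ab, Bbm, Cm, Db, Eb, Fm, Gdim. Of the given chords, Ab–C–Eb = Ab, Db–F–Ab = Db and Eb–G–Bb = Eb are diatonic. Bb–Db–Fb is not: scale degree 2 in Ab major carries Bbm (ii). In Ab minor the chord on that degree is Bbdim, so here it functions as ii°, borrowed from the parallel minor.

ii°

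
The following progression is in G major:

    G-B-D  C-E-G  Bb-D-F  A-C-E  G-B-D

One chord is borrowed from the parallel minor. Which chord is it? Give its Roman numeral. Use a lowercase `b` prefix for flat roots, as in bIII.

bIII

G major has the diatonic set G, Am, Bm, C, D, Em, F#dim. Of the given chords, G–B–D = G, C–E–G = C and A–C–E = Am are diatonic. Bb–D–F doesn't fit — on degree 3 G major would have Bm (iii). Bb is the degree-3 chord of G minor, so it is the borrowed bIII.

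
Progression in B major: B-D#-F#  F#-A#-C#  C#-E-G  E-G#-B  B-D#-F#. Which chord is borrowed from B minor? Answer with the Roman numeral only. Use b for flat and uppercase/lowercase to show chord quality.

ii°

The diatonic triads in B major are B, C#m, D#m, E, F#, G#m, A#dim. B–D#–F# = B, F#–A#–C# = F# and E–G#–B = E all belong to that set. But C#–E–G is foreign: the diatonic ii on degree 2 is C#m, whereas C#dim comes from B minor. It is labeled ii°.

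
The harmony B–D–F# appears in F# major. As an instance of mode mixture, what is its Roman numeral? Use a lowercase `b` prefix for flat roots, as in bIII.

iv

The root B is the diatonic 4th degree of F# major; the borrowing shows in the chord quality. Diatonically F# major has B (IV) on that degree; B–D–F# is instead the minor chord native to F# minor, so it takes the label iv.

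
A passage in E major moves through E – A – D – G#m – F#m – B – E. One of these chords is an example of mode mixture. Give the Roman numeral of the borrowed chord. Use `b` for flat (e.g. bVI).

The diatonic triads in E major are E, F#m, G#m, A, B, C#m, D#dim. E, A, G#m, F#m and B all belong to that set. D (D–F#–A) is not: scale degree 7 in E major carries D#dim (vii°). In E minor the chord on that degree is D, so here it functions as bVII, borrowed from the parallel minor.

bVII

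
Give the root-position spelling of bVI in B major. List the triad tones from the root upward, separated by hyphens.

Scale degree 6 in B major is G#. bVI uses the lowered form, G, taken from B minor. Building the major chord from the parallel minor on G: G–B–D.

G-B-D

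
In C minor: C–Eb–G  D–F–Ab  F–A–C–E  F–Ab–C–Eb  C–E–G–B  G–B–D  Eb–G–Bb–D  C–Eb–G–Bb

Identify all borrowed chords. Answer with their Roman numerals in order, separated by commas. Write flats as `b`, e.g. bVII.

IVmaj7, Imaj7

The diatonic triads in C minor (with V from harmonic minor) are Cm, Ddim, Eb, Fm, G, Ab, Bb. C–Eb–G = Cm, D–F–Ab = Ddim, F–Ab–C–Eb = Fm7, G–B–D = G, Eb–G–Bb–D = Ebmaj7 and C–Eb–G–Bb = Cm7 all belong to that set. F–A–C–E is not: scale degree 4 in C minor carries Fm (iv). In C major the chord on that degree is Fmaj7, so here it functions as IVmaj7, borrowed from the parallel major. C–E–G–B doesn't fit — on degree 1 C minor would have Cm (i). Cmaj7 is the degree-1 chord of C major, so it is the borrowed Imaj7.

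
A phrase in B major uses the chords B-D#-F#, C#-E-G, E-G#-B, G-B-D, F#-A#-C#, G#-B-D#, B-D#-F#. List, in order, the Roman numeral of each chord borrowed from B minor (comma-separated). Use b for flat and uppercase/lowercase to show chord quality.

The diatonic triads in B major are B, C#m, D#m, E, F#, G#m, A#dim. Of the given chords, B–D#–F# = B, E–G#–B = E, F#–A#–C# = F# and G#–B–D# = G#m are diatonic. C#–E–G is not: scale degree 2 in B major carries C#m (ii). In B minor the chord on that degree is C#dim, so here it functions as ii°, borrowed from the parallel minor. But G–B–D is foreign: the diatonic vi on degree 6 is G#m, whereas G comes from B minor. It is labeled bVI.

ii°, bVI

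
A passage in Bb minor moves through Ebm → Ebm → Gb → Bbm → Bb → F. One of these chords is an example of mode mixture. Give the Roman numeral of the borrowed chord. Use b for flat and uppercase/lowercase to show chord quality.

I

Bb minor has the diatonic set Bbm, Cdim, Db, Ebm, F, Gb, Ab (with V from harmonic minor). Ebm, Gb, Bbm and F all belong to that set. Bb (Bb–D–F) doesn't fit — on degree 1 Bb minor would have Bbm (i). Bb is the degree-1 chord of Bb major, so it is the borrowed I.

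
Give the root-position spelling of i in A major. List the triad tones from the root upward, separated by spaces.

i is built on scale degree 1, which is A in both A major and its parallel. In A minor the chord on A is A–C–E.

A C E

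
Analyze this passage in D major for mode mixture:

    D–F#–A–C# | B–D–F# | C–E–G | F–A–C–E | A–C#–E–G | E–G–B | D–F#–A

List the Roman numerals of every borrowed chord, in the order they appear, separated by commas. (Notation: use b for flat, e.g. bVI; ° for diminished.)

The diatonic triads in D major are D, Em, F#m, G, A, Bm, C#dim. Of the given chords, D–F#–A–C# = Dmaj7, B–D–F# = Bm, A–C#–E–G = A7, E–G–B = Em and D–F#–A = D are diatonic. C–E–G is not: scale degree 7 in D major carries C#dim (vii°). In D minor the chord on that degree is C, so here it functions as bVII, borrowed from the parallel minor. F–A–C–E doesn't fit — on degree 3 D major would have F#m (iii). Fmaj7 is the degree-3 chord of D minor, so it is the borrowed bIIImaj7.

bVII, bIIImaj7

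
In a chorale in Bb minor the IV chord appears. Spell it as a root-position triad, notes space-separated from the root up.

IV is built on scale degree 4, which is Eb in both Bb minor and its parallel. Stacking thirds in Bb major on Eb gives Eb–G–Bb.

Eb G Bb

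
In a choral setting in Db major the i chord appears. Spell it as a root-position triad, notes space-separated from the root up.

Db Fb Ab

The root, Db, is scale degree 1 — the same note in Db major and Db minor; only the chord quality changes. Stacking thirds in Db minor on Db gives Db–Fb–Ab.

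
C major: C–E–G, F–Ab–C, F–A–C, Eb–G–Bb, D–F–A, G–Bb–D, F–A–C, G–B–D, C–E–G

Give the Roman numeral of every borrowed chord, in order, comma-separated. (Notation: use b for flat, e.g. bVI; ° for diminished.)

iv, bIII, v

C major has the diatonic set C, Dm, Em, F, G, Am, Bdim. C–E–G = C, F–A–C = F, D–F–A = Dm and G–B–D = G are all diatonic. F–Ab–C doesn't fit — on degree 4 C major would have F (IV). Fm is the degree-4 chord of C minor, so it is the borrowed iv. Eb–G–Bb is not: scale degree 3 in C major carries Em (iii). In C minor the chord on that degree is Eb, so here it functions as bIII, borrowed from the parallel minor. G–Bb–D is not: scale degree 5 in C major carries G (V). In C minor the chord on that degree is Gm, so here it functions as v, borrowed from the parallel minor.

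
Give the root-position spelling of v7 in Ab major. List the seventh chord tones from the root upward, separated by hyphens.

Eb-Gb-Bb-Db

v7 is built on scale degree 5, which is Eb in both Ab major and its parallel. Building the minor-seventh chord from the parallel minor on Eb: Eb–Gb–Bb–Db.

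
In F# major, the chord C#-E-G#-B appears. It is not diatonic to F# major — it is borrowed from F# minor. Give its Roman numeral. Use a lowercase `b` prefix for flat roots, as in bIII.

v7

C# is scale degree 5 in F# major. Diatonically F# major has C# (V) on that degree; C#–E–G#–B is instead the minor-seventh chord native to F# minor, so it takes the label v7.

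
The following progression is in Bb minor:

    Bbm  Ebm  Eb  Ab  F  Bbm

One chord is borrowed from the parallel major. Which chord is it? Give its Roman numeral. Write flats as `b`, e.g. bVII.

In Bb minor (with V from harmonic minor) the diatonic chords are Bbm, Cdim, Db, Ebm, F, Gb, Ab. Bbm, Ebm, Ab and F all belong to that set. But Eb (Eb–G–Bb) is foreign: the diatonic iv on degree 4 is Ebm, whereas Eb comes from Bb major. It is labeled IV.

IV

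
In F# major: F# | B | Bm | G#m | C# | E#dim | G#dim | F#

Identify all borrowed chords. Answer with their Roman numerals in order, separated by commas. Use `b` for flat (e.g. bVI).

iv, ii°

In F# major the diatonic chords are F#, G#m, A#m, B, C#, D#m, E#dim. Of the given chords, F#, B, G#m, C# and E#dim are diatonic. But Bm (B–D–F#) is foreign: the diatonic IV on degree 4 is B, whereas Bm comes from F# minor. It is labeled iv. But G#dim (G#–B–D) is foreign: the diatonic ii on degree 2 is G#m, whereas G#dim comes from F# minor. It is labeled ii°.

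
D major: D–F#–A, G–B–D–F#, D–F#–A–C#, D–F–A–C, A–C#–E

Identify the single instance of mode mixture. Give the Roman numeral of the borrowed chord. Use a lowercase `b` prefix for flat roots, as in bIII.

The diatonic triads in D major are D, Em, F#m, G, A, Bm, C#dim. D–F#–A = D, G–B–D–F# = Gmaj7, D–F#–A–C# = Dmaj7 and A–C#–E = A are all diatonic. But D–F–A–C is foreign: the diatonic I on degree 1 is D, whereas Dm7 comes from D minor. It is labeled i7.

i7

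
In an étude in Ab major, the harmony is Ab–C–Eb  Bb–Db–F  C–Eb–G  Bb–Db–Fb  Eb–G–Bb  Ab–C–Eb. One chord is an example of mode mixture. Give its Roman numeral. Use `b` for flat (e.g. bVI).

ii°

Ab major has the diatonic set Ab, Bbm, Cm, Db, Eb, Fm, Gdim. Ab–C–Eb = Ab, Bb–Db–F = Bbm, C–Eb–G = Cm and Eb–G–Bb = Eb are all diatonic. But Bb–Db–Fb is foreign: the diatonic ii on degree 2 is Bbm, whereas Bbdim comes from Ab minor. It is labeled ii°.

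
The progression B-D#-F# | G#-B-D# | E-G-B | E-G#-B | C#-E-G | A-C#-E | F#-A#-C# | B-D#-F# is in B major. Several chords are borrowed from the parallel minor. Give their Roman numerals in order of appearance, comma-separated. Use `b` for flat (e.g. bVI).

iv, ii°, bVII

In B major the diatonic chords are B, C#m, D#m, E, F#, G#m, A#dim. B–D#–F# = B, G#–B–D# = G#m, E–G#–B = E and F#–A#–C# = F# are all diatonic. But E–G–B is foreign: the diatonic IV on degree 4 is E, whereas Em comes from B minor. It is labeled iv. C#–E–G is not: scale degree 2 in B major carries C#m (ii). In B minor the chord on that degree is C#dim, so here it functions as ii°, borrowed from the parallel minor. A–C#–E doesn't fit — on degree 7 B major would have A#dim (vii°). A is the degree-7 chord of B minor, so it is the borrowed bVII.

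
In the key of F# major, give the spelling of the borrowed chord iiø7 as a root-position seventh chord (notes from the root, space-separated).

iiø7 is built on scale degree 2, which is G# in both F# major and its parallel. In F# minor the chord on G# is G#–B–D–F#.

G# B D F#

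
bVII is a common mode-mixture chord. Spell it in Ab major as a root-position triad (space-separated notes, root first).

Gb Bb Db

bVII is built on the lowered scale degree 7. In Ab major degree 7 is G; lowered it becomes Gb. In Ab minor the chord on Gb is Gb–Bb–Db.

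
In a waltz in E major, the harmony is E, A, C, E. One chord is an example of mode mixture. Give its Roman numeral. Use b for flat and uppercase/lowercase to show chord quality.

The diatonic triads in E major are E, F#m, G#m, A, B, C#m, D#dim. E and A both belong to that set. C (C–E–G) is not: scale degree 6 in E major carries C#m (vi). In E minor the chord on that degree is C, so here it functions as bVI, borrowed from the parallel minor.

bVI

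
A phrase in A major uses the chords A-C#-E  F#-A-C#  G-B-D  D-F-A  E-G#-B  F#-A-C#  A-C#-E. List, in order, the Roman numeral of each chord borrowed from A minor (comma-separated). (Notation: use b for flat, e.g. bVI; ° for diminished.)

bVII, iv

In A major the diatonic chords are A, Bm, C#m, D, E, F#m, G#dim. A–C#–E = A, F#–A–C# = F#m and E–G#–B = E are all diatonic. But G–B–D is foreign: the diatonic vii° on degree 7 is G#dim, whereas G comes from A minor. It is labeled bVII. But D–F–A is foreign: the diatonic IV on degree 4 is D, whereas Dm comes from A minor. It is labeled iv.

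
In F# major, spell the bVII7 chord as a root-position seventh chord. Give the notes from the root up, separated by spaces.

E G# B D

The root of bVII7 is the lowered 7th degree: E# becomes E. Stacking thirds in F# minor on E gives E–G#–B–D.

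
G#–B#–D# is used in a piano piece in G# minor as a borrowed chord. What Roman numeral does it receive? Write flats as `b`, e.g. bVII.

I

G# is scale degree 1 in G# minor. The diatonic chord on degree 1 would be G#m (i), but G#–B#–D# is the major chord from G# major. As a borrowed chord it is labeled I.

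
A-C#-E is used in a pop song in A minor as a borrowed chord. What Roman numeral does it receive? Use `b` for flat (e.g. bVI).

I

The root A is the diatonic 1st degree of A minor; the borrowing shows in the chord quality. A–C#–E is a major chord — the form found in A major, not the diatonic i (Am). Borrowed into A minor it is written I.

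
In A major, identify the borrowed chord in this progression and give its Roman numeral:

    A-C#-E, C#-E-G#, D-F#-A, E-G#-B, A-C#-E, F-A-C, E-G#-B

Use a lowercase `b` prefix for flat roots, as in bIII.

bVI

In A major the diatonic chords are A, Bm, C#m, D, E, F#m, G#dim. Of the given chords, A–C#–E = A, C#–E–G# = C#m, D–F#–A = D and E–G#–B = E are diatonic. F–A–C is not: scale degree 6 in A major carries F#m (vi). In A minor the chord on that degree is F, so here it functions as bVI, borrowed from the parallel minor.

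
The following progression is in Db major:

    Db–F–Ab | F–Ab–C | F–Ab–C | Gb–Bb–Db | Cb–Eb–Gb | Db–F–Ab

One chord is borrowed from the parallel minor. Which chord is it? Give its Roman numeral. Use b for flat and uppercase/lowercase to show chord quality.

In Db major the diatonic chords are Db, Ebm, Fm, Gb, Ab, Bbm, Cdim. Of the given chords, Db–F–Ab = Db, F–Ab–C = Fm and Gb–Bb–Db = Gb are diatonic. But Cb–Eb–Gb is foreign: the diatonic vii° on degree 7 is Cdim, whereas Cb comes from Db minor. It is labeled bVII.

bVII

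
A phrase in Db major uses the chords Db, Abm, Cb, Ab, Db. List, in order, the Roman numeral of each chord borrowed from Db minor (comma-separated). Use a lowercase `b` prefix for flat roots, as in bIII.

Db major has the diatonic set Db, Ebm, Fm, Gb, Ab, Bbm, Cdim. Db and Ab are both diatonic. Abm (Ab–Cb–Eb) doesn't fit — on degree 5 Db major would have Ab (V). Abm is the degree-5 chord of Db minor, so it is the borrowed v. Cb (Cb–Eb–Gb) is not: scale degree 7 in Db major carries Cdim (vii°). In Db minor the chord on that degree is Cb, so here it functions as bVII, borrowed from the parallel minor.

v, bVII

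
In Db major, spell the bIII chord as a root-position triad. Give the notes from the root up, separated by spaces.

Fb Ab Cb

The root of bIII is the lowered 3rd degree: F becomes Fb. In Db minor the chord on Fb is Fb–Ab–Cb.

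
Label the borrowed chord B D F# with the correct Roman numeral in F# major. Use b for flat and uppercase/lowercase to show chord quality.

iv

The root B is the diatonic 4th degree of F# major; the borrowing shows in the chord quality. B–D–F# is a minor chord — the form found in F# minor, not the diatonic IV (B). Borrowed into F# major it is written iv.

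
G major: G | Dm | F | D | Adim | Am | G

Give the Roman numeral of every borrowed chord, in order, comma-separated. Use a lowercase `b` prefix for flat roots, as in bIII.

v, bVII, ii°

G major has the diatonic set G, Am, Bm, C, D, Em, F#dim. Of the given chords, G, D and Am are diatonic. But Dm (D–F–A) is foreign: the diatonic V on degree 5 is D, whereas Dm comes from G minor. It is labeled v. F (F–A–C) doesn't fit — on degree 7 G major would have F#dim (vii°). F is the degree-7 chord of G minor, so it is the borrowed bVII. But Adim (A–C–Eb) is foreign: the diatonic ii on degree 2 is Am, whereas Adim comes from G minor. It is labeled ii°.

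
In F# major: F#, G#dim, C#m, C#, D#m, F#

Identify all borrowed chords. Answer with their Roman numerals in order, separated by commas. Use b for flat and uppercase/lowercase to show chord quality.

ii°, v

The diatonic triads in F# major are F#, G#m, A#m, B, C#, D#m, E#dim. Of the given chords, F#, C# and D#m are diatonic. G#dim (G#–B–D) is not: scale degree 2 in F# major carries G#m (ii). In F# minor the chord on that degree is G#dim, so here it functions as ii°, borrowed from the parallel minor. C#m (C#–E–G#) is not: scale degree 5 in F# major carries C# (V). In F# minor the chord on that degree is C#m, so here it functions as v, borrowed from the parallel minor.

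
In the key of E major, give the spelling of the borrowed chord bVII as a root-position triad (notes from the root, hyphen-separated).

D-F#-A

Scale degree 7 in E major is D#. bVII uses the lowered form, D, taken from E minor. Stacking thirds in E minor on D gives D–F#–A.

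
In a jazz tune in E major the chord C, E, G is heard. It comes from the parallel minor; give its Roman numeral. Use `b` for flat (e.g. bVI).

The root C is the lowered 6th scale degree — diatonically E major has C# there. The diatonic chord on degree 6 would be C#m (vi), but C–E–G is the major chord from E minor. As a borrowed chord it is labeled bVI.

bVI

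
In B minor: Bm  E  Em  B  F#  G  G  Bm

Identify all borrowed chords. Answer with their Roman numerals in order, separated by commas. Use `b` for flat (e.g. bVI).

In B minor (with V from harmonic minor) the diatonic chords are Bm, C#dim, D, Em, F#, G, A. Bm, Em, F# and G all belong to that set. But E (E–G#–B) is foreign: the diatonic iv on degree 4 is Em, whereas E comes from B major. It is labeled IV. But B (B–D#–F#) is foreign: the diatonic i on degree 1 is Bm, whereas B comes from B major. It is labeled I.

IV, I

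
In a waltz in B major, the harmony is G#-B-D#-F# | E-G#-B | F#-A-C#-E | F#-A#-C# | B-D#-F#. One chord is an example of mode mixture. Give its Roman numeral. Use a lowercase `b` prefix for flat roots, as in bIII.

v7

B major has the diatonic set B, C#m, D#m, E, F#, G#m, A#dim. G#–B–D#–F# = G#m7, E–G#–B = E, F#–A#–C# = F# and B–D#–F# = B all belong to that set. But F#–A–C#–E is foreign: the diatonic V on degree 5 is F#, whereas F#m7 comes from B minor. It is labeled v7.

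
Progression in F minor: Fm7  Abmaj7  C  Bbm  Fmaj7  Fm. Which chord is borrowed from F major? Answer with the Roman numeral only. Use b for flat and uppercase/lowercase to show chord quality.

Imaj7

F minor has the diatonic set Fm, Gdim, Ab, Bbm, C, Db, Eb (with V from harmonic minor). Of the given chords, Fm7, Abmaj7, C, Bbm and Fm are diatonic. But Fmaj7 (F–A–C–E) is foreign: the diatonic i on degree 1 is Fm, whereas Fmaj7 comes from F major. It is labeled Imaj7.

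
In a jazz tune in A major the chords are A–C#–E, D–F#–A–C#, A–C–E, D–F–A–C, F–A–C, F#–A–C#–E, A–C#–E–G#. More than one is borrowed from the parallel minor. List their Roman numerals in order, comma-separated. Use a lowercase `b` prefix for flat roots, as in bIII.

In A major the diatonic chords are A, Bm, C#m, D, E, F#m, G#dim. A–C#–E = A, D–F#–A–C# = Dmaj7, F#–A–C#–E = F#m7 and A–C#–E–G# = Amaj7 all belong to that set. A–C–E is not: scale degree 1 in A major carries A (I). In A minor the chord on that degree is Am, so here it functions as i, borrowed from the parallel minor. D–F–A–C doesn't fit — on degree 4 A major would have D (IV). Dm7 is the degree-4 chord of A minor, so it is the borrowed iv7. F–A–C is not: scale degree 6 in A major carries F#m (vi). In A minor the chord on that degree is F, so here it functions as bVI, borrowed from the parallel minor.

i, iv7, bVI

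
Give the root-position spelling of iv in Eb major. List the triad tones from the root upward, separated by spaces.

Ab Cb Eb

The root, Ab, is scale degree 4 — the same note in Eb major and Eb minor; only the chord quality changes. Building the minor chord from the parallel minor on Ab: Ab–Cb–Eb.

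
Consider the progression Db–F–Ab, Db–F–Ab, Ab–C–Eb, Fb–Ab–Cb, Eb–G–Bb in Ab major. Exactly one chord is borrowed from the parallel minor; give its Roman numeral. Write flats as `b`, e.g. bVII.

bVI

The diatonic triads in Ab major are Ab, Bbm, Cm, Db, Eb, Fm, Gdim. Db–F–Ab = Db, Ab–C–Eb = Ab and Eb–G–Bb = Eb are all diatonic. But Fb–Ab–Cb is foreign: the diatonic vi on degree 6 is Fm, whereas Fb comes from Ab minor. It is labeled bVI.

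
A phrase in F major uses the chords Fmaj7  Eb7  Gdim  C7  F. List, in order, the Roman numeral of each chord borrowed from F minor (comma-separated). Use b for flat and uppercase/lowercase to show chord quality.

The diatonic triads in F major are F, Gm, Am, Bb, C, Dm, Edim. Fmaj7, C7 and F are all diatonic. Eb7 (Eb–G–Bb–Db) doesn't fit — on degree 7 F major would have Edim (vii°). Eb7 is the degree-7 chord of F minor, so it is the borrowed bVII7. Gdim (G–Bb–Db) is not: scale degree 2 in F major carries Gm (ii). In F minor the chord on that degree is Gdim, so here it functions as ii°, borrowed from the parallel minor.

bVII7, ii°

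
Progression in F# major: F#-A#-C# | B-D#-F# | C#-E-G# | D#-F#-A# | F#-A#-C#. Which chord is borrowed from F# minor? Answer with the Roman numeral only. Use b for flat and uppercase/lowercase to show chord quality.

v

In F# major the diatonic chords are F#, G#m, A#m, B, C#, D#m, E#dim. F#–A#–C# = F#, B–D#–F# = B and D#–F#–A# = D#m are all diatonic. C#–E–G# is not: scale degree 5 in F# major carries C# (V). In F# minor the chord on that degree is C#m, so here it functions as v, borrowed from the parallel minor.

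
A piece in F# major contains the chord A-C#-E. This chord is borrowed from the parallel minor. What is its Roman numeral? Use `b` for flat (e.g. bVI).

A is the lowered form of scale degree 3 in F# major (the diatonic degree 3 is A#). The diatonic chord on degree 3 would be A#m (iii), but A–C#–E is the major chord from F# minor. As a borrowed chord it is labeled bIII.

bIII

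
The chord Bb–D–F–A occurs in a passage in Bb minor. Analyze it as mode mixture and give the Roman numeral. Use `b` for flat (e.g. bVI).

The root Bb is the diatonic 1st degree of Bb minor; the borrowing shows in the chord quality. Bb–D–F–A is a major-seventh chord — the form found in Bb major, not the diatonic i (Bbm). Borrowed into Bb minor it is written Imaj7.

Imaj7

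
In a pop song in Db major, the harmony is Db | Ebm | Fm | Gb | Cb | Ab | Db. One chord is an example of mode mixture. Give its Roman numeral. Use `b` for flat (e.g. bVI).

Db major has the diatonic set Db, Ebm, Fm, Gb, Ab, Bbm, Cdim. Of the given chords, Db, Ebm, Fm, Gb and Ab are diatonic. Cb (Cb–Eb–Gb) is not: scale degree 7 in Db major carries Cdim (vii°). In Db minor the chord on that degree is Cb, so here it functions as bVII, borrowed from the parallel minor.

bVII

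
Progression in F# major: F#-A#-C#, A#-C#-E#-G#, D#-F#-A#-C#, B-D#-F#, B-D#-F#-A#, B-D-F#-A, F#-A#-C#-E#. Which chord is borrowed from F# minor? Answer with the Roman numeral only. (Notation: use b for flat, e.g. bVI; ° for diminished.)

In F# major the diatonic chords are F#, G#m, A#m, B, C#, D#m, E#dim. F#–A#–C# = F#, A#–C#–E#–G# = A#m7, D#–F#–A#–C# = D#m7, B–D#–F# = B, B–D#–F#–A# = Bmaj7 and F#–A#–C#–E# = F#maj7 all belong to that set. B–D–F#–A is not: scale degree 4 in F# major carries B (IV). In F# minor the chord on that degree is Bm7, so here it functions as iv7, borrowed from the parallel minor.

iv7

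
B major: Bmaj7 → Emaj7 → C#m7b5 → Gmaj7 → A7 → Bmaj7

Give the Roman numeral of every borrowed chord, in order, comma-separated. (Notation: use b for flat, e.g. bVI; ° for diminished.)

iiø7, bVImaj7, bVII7

B major has the diatonic set B, C#m, D#m, E, F#, G#m, A#dim. Bmaj7 and Emaj7 both belong to that set. But C#m7b5 (C#–E–G–B) is foreign: the diatonic ii on degree 2 is C#m, whereas C#m7b5 comes from B minor. It is labeled iiø7. But Gmaj7 (G–B–D–F#) is foreign: the diatonic vi on degree 6 is G#m, whereas Gmaj7 comes from B minor. It is labeled bVImaj7. A7 (A–C#–E–G) is not: scale degree 7 in B major carries A#dim (vii°). In B minor the chord on that degree is A7, so here it functions as bVII7, borrowed from the parallel minor.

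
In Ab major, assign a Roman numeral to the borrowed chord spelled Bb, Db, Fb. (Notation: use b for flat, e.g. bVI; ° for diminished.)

The root Bb is the diatonic 2nd degree of Ab major; the borrowing shows in the chord quality. The diatonic chord on degree 2 would be Bbm (ii), but Bb–Db–Fb is the diminished chord from Ab minor. As a borrowed chord it is labeled ii°.

ii°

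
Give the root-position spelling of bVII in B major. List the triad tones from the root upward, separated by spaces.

bVII is built on the lowered scale degree 7. In B major degree 7 is A#; lowered it becomes A. In B minor the chord on A is A–C#–E.

A C# E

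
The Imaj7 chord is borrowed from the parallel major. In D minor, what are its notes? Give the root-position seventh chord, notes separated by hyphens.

D-F#-A-C#

The root, D, is scale degree 1 — the same note in D minor and D major; only the chord quality changes. Building the major-seventh chord from the parallel major on D: D–F#–A–C#.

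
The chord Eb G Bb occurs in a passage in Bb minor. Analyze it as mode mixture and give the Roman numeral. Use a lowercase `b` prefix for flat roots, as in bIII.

The root Eb is the diatonic 4th degree of Bb minor; the borrowing shows in the chord quality. Diatonically Bb minor has Ebm (iv) on that degree; Eb–G–Bb is instead the major chord native to Bb major, so it takes the label IV.

IV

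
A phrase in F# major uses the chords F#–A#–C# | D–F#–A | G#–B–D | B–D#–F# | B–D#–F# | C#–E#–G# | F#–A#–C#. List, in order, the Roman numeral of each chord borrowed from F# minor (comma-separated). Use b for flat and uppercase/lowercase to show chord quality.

F# major has the diatonic set F#, G#m, A#m, B, C#, D#m, E#dim. F#–A#–C# = F#, B–D#–F# = B and C#–E#–G# = C# are all diatonic. But D–F#–A is foreign: the diatonic vi on degree 6 is D#m, whereas D comes from F# minor. It is labeled bVI. G#–B–D doesn't fit — on degree 2 F# major would have G#m (ii). G#dim is the degree-2 chord of F# minor, so it is the borrowed ii°.

bVI, ii°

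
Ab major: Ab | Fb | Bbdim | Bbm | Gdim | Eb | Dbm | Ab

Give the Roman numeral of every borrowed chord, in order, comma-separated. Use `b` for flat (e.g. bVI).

In Ab major the diatonic chords are Ab, Bbm, Cm, Db, Eb, Fm, Gdim. Ab, Bbm, Gdim and Eb all belong to that set. But Fb (Fb–Ab–Cb) is foreign: the diatonic vi on degree 6 is Fm, whereas Fb comes from Ab minor. It is labeled bVI. Bbdim (Bb–Db–Fb) doesn't fit — on degree 2 Ab major would have Bbm (ii). Bbdim is the degree-2 chord of Ab minor, so it is the borrowed ii°. But Dbm (Db–Fb–Ab) is foreign: the diatonic IV on degree 4 is Db, whereas Dbm comes from Ab minor. It is labeled iv.

bVI, ii°, iv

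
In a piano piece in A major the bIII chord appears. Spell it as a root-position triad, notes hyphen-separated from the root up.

C-E-G

The root of bIII is the lowered 3rd degree: C# becomes C. Building the major chord from the parallel minor on C: C–E–G.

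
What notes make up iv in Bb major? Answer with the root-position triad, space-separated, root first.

iv is built on scale degree 4, which is Eb in both Bb major and its parallel. In Bb minor the chord on Eb is Eb–Gb–Bb.

Eb Gb Bb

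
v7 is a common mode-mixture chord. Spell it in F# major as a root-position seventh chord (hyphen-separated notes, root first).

C#-E-G#-B

The root, C#, is scale degree 5 — the same note in F# major and F# minor; only the chord quality changes. In F# minor the chord on C# is C#–E–G#–B.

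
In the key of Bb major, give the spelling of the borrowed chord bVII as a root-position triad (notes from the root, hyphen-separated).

Scale degree 7 in Bb major is A. bVII uses the lowered form, Ab, taken from Bb minor. In Bb minor the chord on Ab is Ab–C–Eb.

Ab-C-Eb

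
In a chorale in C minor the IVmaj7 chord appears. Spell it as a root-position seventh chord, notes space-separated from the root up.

F A C E

IVmaj7 is built on scale degree 4, which is F in both C minor and its parallel. In C major the chord on F is F–A–C–E.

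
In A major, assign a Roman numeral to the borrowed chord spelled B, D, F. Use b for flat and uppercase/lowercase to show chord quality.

B is scale degree 2 in A major. B–D–F is a diminished chord — the form found in A minor, not the diatonic ii (Bm). Borrowed into A major it is written ii°.

ii°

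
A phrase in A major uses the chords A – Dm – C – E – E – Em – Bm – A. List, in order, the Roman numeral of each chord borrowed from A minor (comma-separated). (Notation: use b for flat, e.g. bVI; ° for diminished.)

The diatonic triads in A major are A, Bm, C#m, D, E, F#m, G#dim. Of the given chords, A, E and Bm are diatonic. Dm (D–F–A) is not: scale degree 4 in A major carries D (IV). In A minor the chord on that degree is Dm, so here it functions as iv, borrowed from the parallel minor. But C (C–E–G) is foreign: the diatonic iii on degree 3 is C#m, whereas C comes from A minor. It is labeled bIII. But Em (E–G–B) is foreign: the diatonic V on degree 5 is E, whereas Em comes from A minor. It is labeled v.

iv, bIII, v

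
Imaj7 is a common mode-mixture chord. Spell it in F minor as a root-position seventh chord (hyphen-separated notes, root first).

F-A-C-E

Imaj7 is built on scale degree 1, which is F in both F minor and its parallel. In F major the chord on F is F–A–C–E.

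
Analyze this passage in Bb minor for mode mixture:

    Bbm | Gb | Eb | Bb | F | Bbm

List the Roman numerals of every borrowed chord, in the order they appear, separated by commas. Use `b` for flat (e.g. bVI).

IV, I

In Bb minor (with V from harmonic minor) the diatonic chords are Bbm, Cdim, Db, Ebm, F, Gb, Ab. Bbm, Gb and F are all diatonic. Eb (Eb–G–Bb) is not: scale degree 4 in Bb minor carries Ebm (iv). In Bb major the chord on that degree is Eb, so here it functions as IV, borrowed from the parallel major. Bb (Bb–D–F) doesn't fit — on degree 1 Bb minor would have Bbm (i). Bb is the degree-1 chord of Bb major, so it is the borrowed I.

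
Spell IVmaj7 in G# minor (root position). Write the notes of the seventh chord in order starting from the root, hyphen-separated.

C#-E#-G#-B#

The root, C#, is scale degree 4 — the same note in G# minor and G# major; only the chord quality changes. Stacking thirds in G# major on C# gives C#–E#–G#–B#.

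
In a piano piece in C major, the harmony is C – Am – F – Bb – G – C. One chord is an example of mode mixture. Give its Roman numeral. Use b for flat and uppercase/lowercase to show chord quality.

In C major the diatonic chords are C, Dm, Em, F, G, Am, Bdim. C, Am, F and G are all diatonic. But Bb (Bb–D–F) is foreign: the diatonic vii° on degree 7 is Bdim, whereas Bb comes from C minor. It is labeled bVII.

bVII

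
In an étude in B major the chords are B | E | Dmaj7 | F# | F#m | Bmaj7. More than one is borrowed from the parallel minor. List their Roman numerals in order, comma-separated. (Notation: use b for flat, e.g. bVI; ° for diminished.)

bIIImaj7, v

B major has the diatonic set B, C#m, D#m, E, F#, G#m, A#dim. B, E, F# and Bmaj7 all belong to that set. Dmaj7 (D–F#–A–C#) is not: scale degree 3 in B major carries D#m (iii). In B minor the chord on that degree is Dmaj7, so here it functions as bIIImaj7, borrowed from the parallel minor. But F#m (F#–A–C#) is foreign: the diatonic V on degree 5 is F#, whereas F#m comes from B minor. It is labeled v.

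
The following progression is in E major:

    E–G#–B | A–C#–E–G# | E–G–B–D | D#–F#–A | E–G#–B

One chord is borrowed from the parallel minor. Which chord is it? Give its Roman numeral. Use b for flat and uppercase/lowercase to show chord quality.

i7

E major has the diatonic set E, F#m, G#m, A, B, C#m, D#dim. Of the given chords, E–G#–B = E, A–C#–E–G# = Amaj7 and D#–F#–A = D#dim are diatonic. E–G–B–D is not: scale degree 1 in E major carries E (I). In E minor the chord on that degree is Em7, so here it functions as i7, borrowed from the parallel minor.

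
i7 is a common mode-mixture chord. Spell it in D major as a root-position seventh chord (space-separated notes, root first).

The root, D, is scale degree 1 — the same note in D major and D minor; only the chord quality changes. Stacking thirds in D minor on D gives D–F–A–C.

D F A C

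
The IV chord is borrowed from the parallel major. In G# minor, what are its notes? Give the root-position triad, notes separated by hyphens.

The root, C#, is scale degree 4 — the same note in G# minor and G# major; only the chord quality changes. Stacking thirds in G# major on C# gives C#–E#–G#.

C#-E#-G#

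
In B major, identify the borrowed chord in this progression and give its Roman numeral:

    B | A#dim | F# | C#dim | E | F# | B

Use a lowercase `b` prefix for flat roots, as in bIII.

In B major the diatonic chords are B, C#m, D#m, E, F#, G#m, A#dim. B, A#dim, F# and E all belong to that set. C#dim (C#–E–G) is not: scale degree 2 in B major carries C#m (ii). In B minor the chord on that degree is C#dim, so here it functions as ii°, borrowed from the parallel minor.

ii°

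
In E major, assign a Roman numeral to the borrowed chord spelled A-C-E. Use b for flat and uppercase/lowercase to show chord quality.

A is scale degree 4 in E major. Diatonically E major has A (IV) on that degree; A–C–E is instead the minor chord native to E minor, so it takes the label iv.

iv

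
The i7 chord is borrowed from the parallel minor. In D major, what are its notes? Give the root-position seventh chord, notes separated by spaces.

The root, D, is scale degree 1 — the same note in D major and D minor; only the chord quality changes. Building the minor-seventh chord from the parallel minor on D: D–F–A–C.

D F A C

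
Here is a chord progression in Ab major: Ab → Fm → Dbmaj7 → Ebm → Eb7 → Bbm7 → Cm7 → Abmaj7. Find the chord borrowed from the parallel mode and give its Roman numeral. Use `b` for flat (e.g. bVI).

The diatonic triads in Ab major are Ab, Bbm, Cm, Db, Eb, Fm, Gdim. Of the given chords, Ab, Fm, Dbmaj7, Eb7, Bbm7, Cm7 and Abmaj7 are diatonic. Ebm (Eb–Gb–Bb) is not: scale degree 5 in Ab major carries Eb (V). In Ab minor the chord on that degree is Ebm, so here it functions as v, borrowed from the parallel minor.

v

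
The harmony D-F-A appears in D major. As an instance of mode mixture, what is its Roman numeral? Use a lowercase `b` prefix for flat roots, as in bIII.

D is scale degree 1 in D major. The diatonic chord on degree 1 would be D (I), but D–F–A is the minor chord from D minor. As a borrowed chord it is labeled i.

i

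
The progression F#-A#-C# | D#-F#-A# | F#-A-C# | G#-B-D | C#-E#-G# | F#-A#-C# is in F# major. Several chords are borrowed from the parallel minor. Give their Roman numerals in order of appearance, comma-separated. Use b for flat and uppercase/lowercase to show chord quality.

The diatonic triads in F# major are F#, G#m, A#m, B, C#, D#m, E#dim. F#–A#–C# = F#, D#–F#–A# = D#m and C#–E#–G# = C# are all diatonic. F#–A–C# doesn't fit — on degree 1 F# major would have F# (I). F#m is the degree-1 chord of F# minor, so it is the borrowed i. But G#–B–D is foreign: the diatonic ii on degree 2 is G#m, whereas G#dim comes from F# minor. It is labeled ii°.

i, ii°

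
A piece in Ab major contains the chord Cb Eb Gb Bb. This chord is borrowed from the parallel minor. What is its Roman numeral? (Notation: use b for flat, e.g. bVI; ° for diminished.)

In Ab major scale degree 3 is C; Cb is its lowered form, from Ab minor. Cb–Eb–Gb–Bb is a major-seventh chord — the form found in Ab minor, not the diatonic iii (Cm). Borrowed into Ab major it is written bIIImaj7.

bIIImaj7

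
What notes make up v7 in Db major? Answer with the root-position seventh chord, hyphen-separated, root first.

Ab-Cb-Eb-Gb

v7 is built on scale degree 5, which is Ab in both Db major and its parallel. Stacking thirds in Db minor on Ab gives Ab–Cb–Eb–Gb.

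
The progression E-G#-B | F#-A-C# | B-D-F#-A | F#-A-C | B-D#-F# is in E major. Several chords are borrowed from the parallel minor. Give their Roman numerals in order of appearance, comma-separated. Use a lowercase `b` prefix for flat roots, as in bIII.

The diatonic triads in E major are E, F#m, G#m, A, B, C#m, D#dim. E–G#–B = E, F#–A–C# = F#m and B–D#–F# = B all belong to that set. B–D–F#–A is not: scale degree 5 in E major carries B (V). In E minor the chord on that degree is Bm7, so here it functions as v7, borrowed from the parallel minor. F#–A–C is not: scale degree 2 in E major carries F#m (ii). In E minor the chord on that degree is F#dim, so here it functions as ii°, borrowed from the parallel minor.

v7, ii°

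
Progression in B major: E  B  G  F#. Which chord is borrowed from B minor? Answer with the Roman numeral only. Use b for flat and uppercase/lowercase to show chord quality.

bVI

In B major the diatonic chords are B, C#m, D#m, E, F#, G#m, A#dim. Of the given chords, E, B and F# are diatonic. But G (G–B–D) is foreign: the diatonic vi on degree 6 is G#m, whereas G comes from B minor. It is labeled bVI.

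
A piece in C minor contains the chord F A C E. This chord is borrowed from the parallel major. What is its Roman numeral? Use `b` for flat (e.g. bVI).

IVmaj7

F is scale degree 4 in C minor. F–A–C–E is a major-seventh chord — the form found in C major, not the diatonic iv (Fm). Borrowed into C minor it is written IVmaj7.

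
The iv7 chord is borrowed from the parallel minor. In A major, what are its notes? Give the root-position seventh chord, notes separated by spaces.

The root, D, is scale degree 4 — the same note in A major and A minor; only the chord quality changes. Stacking thirds in A minor on D gives D–F–A–C.

D F A C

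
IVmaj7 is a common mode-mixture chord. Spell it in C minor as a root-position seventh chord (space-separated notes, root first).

F A C E

The root, F, is scale degree 4 — the same note in C minor and C major; only the chord quality changes. In C major the chord on F is F–A–C–E.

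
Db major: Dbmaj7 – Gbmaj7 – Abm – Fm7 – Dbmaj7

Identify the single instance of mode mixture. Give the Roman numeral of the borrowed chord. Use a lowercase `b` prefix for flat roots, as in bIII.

In Db major the diatonic chords are Db, Ebm, Fm, Gb, Ab, Bbm, Cdim. Of the given chords, Dbmaj7, Gbmaj7 and Fm7 are diatonic. But Abm (Ab–Cb–Eb) is foreign: the diatonic V on degree 5 is Ab, whereas Abm comes from Db minor. It is labeled v.

v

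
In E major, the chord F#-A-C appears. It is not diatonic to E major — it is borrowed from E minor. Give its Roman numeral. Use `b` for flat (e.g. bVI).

ii°

F# is scale degree 2 in E major. F#–A–C is a diminished chord — the form found in E minor, not the diatonic ii (F#m). Borrowed into E major it is written ii°.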